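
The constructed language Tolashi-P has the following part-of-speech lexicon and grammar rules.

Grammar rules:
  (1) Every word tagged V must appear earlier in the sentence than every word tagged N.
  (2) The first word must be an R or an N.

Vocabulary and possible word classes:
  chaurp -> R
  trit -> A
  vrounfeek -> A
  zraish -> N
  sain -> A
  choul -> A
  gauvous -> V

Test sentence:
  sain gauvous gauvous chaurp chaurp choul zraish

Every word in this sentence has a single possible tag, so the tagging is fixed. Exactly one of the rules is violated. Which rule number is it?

2

Fixed tagging: A V V R R A N.
Applying the rules: R1 holds, R2 violated.
Only rule 2 fails.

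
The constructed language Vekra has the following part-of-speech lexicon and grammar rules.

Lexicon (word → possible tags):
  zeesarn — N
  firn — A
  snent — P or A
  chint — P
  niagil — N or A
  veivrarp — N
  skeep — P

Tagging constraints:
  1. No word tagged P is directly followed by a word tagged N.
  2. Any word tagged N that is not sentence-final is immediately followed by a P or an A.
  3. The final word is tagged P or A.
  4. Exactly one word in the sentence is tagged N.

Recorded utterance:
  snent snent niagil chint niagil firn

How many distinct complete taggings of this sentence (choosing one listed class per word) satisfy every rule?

2

Candidates per position — 1:snent {P,A}; 2:snent {P,A}; 3:niagil {N,A}; 4:chint {P}; 5:niagil {N,A}; 6:firn {A}.
There are 16 candidate sequences in total.
The sequences that satisfy every rule: P A N P A A; A A N P A A.
Count = 2.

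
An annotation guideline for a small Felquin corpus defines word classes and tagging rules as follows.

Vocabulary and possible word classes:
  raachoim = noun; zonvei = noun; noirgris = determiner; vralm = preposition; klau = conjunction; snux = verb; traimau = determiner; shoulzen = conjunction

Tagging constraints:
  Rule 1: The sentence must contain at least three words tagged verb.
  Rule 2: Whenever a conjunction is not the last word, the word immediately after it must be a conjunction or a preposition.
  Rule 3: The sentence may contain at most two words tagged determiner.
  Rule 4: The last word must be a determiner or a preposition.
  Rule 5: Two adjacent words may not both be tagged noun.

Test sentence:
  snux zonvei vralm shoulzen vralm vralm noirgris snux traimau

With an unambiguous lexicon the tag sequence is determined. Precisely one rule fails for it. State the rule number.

1

Fixed tagging: verb noun preposition conjunction preposition preposition determiner verb determiner.
Rule check: R1 violated, R2 holds, R3 holds, R4 holds, R5 holds.
Only rule 1 fails.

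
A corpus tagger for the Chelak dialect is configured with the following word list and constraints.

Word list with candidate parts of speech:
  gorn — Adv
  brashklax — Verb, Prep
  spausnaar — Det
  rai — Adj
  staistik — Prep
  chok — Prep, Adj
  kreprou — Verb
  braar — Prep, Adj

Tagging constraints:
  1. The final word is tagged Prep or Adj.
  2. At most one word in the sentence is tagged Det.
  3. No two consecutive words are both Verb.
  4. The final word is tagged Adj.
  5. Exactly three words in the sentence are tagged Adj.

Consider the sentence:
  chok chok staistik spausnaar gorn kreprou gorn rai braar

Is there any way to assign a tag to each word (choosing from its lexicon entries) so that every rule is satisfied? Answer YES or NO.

Candidates per position — 1:chok {Prep,Adj}; 2:chok {Prep,Adj}; 3:staistik {Prep}; 4:spausnaar {Det}; 5:gorn {Adv}; 6:kreprou {Verb}; 7:gorn {Adv}; 8:rai {Adj}; 9:braar {Prep,Adj}.
One satisfying assignment: Adj Prep Prep Det Adv Verb Adv Adj Adj.
Verifying each rule — rule 1 ✓; rule 2 ✓; rule 3 ✓; rule 4 ✓; rule 5 ✓.

YES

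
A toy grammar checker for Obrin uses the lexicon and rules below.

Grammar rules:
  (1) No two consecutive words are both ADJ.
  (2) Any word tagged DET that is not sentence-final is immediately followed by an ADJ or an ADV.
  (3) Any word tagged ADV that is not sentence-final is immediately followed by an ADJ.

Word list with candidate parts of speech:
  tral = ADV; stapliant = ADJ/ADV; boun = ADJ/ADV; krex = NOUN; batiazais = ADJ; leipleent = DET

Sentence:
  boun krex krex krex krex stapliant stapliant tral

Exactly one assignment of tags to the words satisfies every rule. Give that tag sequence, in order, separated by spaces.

Candidates per position — 1:boun {ADJ,ADV}; 2:krex {NOUN}; 3:krex {NOUN}; 4:krex {NOUN}; 5:krex {NOUN}; 6:stapliant {ADJ,ADV}; 7:stapliant {ADJ,ADV}; 8:tral {ADV}.
Position 1: tagging it ADV would leave rule 3 unsatisfiable, so it must be ADJ.
Position 7: tagging it ADV would leave rule 3 unsatisfiable, so it must be ADJ.
Position 6: tagging it ADJ would leave rule 1 unsatisfiable, so it must be ADV.
So the tagging must be: ADJ NOUN NOUN NOUN NOUN ADV ADJ ADV.
Rule-by-rule: rule 1 ✓; rule 2 ✓; rule 3 ✓.

ADJ NOUN NOUN NOUN NOUN ADV ADJ ADV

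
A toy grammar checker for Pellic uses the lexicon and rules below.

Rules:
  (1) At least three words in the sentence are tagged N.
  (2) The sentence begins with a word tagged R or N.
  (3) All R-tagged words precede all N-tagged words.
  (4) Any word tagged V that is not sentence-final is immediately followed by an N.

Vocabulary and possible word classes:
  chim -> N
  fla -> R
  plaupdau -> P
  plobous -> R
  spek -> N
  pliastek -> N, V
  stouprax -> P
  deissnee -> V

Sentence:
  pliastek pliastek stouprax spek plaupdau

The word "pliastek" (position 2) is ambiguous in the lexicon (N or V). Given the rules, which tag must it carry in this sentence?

N

Candidates per position — 1:pliastek {N,V}; 2:pliastek {N,V}; 3:stouprax {P}; 4:spek {N}; 5:plaupdau {P}.
Position 1: V is ruled out by rule 1; that leaves N.
Position 2: V is ruled out by rule 1; that leaves N.
The unique satisfying tagging is: N N P N P.
Verifying each rule — rule 1 ok; rule 2 ok; rule 3 ok; rule 4 ok.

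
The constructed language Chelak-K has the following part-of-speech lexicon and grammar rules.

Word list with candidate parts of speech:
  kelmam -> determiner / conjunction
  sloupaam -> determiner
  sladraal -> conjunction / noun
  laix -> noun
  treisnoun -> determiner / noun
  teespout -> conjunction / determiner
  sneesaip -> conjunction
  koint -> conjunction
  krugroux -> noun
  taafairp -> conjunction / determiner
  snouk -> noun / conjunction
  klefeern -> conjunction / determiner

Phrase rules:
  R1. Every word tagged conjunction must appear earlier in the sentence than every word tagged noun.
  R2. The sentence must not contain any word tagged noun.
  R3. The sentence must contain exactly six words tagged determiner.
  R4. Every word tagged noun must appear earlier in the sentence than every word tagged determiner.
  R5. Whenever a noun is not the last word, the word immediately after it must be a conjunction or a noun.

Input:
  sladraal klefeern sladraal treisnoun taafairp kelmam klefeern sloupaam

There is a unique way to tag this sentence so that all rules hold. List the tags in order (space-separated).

Candidates per position — 1:sladraal {conjunction,noun}; 2:klefeern {conjunction,determiner}; 3:sladraal {conjunction,noun}; 4:treisnoun {determiner,noun}; 5:taafairp {conjunction,determiner}; 6:kelmam {determiner,conjunction}; 7:klefeern {conjunction,determiner}; 8:sloupaam {determiner}.
Word 1 cannot be noun — rule 2 would then fail for every completion. It is conjunction.
Word 2 cannot be conjunction — rule 3 would then fail for every completion. It is determiner.
Word 3 cannot be noun — rule 2 would then fail for every completion. It is conjunction.
Word 4 cannot be noun — rule 2 would then fail for every completion. It is determiner.
Word 5 cannot be conjunction — rule 3 would then fail for every completion. It is determiner.
Word 6 cannot be conjunction — rule 3 would then fail for every completion. It is determiner.
Word 7 cannot be conjunction — rule 3 would then fail for every completion. It is determiner.
The unique satisfying tagging is: conjunction determiner conjunction determiner determiner determiner determiner determiner.
Check: rule 1 satisfied; rule 2 satisfied; rule 3 satisfied; rule 4 satisfied; rule 5 satisfied.

conjunction determiner conjunction determiner determiner determiner determiner determiner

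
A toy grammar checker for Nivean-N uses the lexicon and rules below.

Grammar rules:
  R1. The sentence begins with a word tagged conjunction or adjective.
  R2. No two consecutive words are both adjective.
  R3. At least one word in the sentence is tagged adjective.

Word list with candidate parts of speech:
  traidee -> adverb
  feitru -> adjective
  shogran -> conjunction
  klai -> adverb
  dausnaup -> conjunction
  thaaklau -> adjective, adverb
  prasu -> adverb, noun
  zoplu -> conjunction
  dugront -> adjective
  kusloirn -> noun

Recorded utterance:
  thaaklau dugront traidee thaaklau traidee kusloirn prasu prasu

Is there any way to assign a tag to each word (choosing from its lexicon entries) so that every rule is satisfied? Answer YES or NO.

NO

Candidates per position — 1:thaaklau {adjective,adverb}; 2:dugront {adjective}; 3:traidee {adverb}; 4:thaaklau {adjective,adverb}; 5:traidee {adverb}; 6:kusloirn {noun}; 7:prasu {adverb,noun}; 8:prasu {adverb,noun}.
Every candidate sequence violates at least one rule; no consistent tagging exists.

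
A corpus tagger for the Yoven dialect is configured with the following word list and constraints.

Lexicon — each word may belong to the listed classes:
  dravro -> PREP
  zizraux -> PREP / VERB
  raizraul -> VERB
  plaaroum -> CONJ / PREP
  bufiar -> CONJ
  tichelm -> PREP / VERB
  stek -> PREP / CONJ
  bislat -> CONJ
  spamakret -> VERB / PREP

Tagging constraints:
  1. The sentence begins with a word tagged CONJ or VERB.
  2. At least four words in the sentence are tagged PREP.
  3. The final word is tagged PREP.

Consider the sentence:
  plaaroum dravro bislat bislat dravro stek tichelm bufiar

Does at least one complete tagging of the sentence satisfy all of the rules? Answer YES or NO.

Candidates per position — 1:plaaroum {CONJ,PREP}; 2:dravro {PREP}; 3:bislat {CONJ}; 4:bislat {CONJ}; 5:dravro {PREP}; 6:stek {PREP,CONJ}; 7:tichelm {PREP,VERB}; 8:bufiar {CONJ}.
Rule 3 cannot be satisfied by any choice of tags from the lexicon.
So there is no consistent tagging.

NO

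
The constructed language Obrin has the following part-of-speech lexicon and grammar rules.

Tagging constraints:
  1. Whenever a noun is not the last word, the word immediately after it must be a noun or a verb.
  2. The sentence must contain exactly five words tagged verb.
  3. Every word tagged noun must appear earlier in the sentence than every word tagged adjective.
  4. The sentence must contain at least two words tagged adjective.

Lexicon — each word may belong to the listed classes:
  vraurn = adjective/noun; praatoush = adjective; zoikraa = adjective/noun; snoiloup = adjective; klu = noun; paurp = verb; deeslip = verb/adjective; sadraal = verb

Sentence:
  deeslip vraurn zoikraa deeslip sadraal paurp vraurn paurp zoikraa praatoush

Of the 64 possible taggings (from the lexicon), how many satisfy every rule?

Candidates per position — 1:deeslip {verb,adjective}; 2:vraurn {adjective,noun}; 3:zoikraa {adjective,noun}; 4:deeslip {verb,adjective}; 5:sadraal {verb}; 6:paurp {verb}; 7:vraurn {adjective,noun}; 8:paurp {verb}; 9:zoikraa {adjective,noun}; 10:praatoush {adjective}.
There are 64 candidate sequences in total.
The sequences that satisfy every rule: verb adjective adjective verb verb verb adjective verb adjective adjective; verb noun noun verb verb verb adjective verb adjective adjective; verb noun noun verb verb verb noun verb adjective adjective.
Count = 3.

3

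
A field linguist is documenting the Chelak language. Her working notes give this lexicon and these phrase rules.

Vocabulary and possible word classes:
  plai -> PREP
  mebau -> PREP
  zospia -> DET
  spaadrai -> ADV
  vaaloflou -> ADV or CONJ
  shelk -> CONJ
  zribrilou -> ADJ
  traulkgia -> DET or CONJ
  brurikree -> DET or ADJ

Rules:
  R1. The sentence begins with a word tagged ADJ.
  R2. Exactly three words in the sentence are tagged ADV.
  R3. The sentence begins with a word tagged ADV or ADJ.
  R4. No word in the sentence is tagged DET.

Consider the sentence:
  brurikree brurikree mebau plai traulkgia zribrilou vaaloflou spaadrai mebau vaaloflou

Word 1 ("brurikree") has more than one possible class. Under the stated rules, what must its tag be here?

Candidates per position — 1:brurikree {DET,ADJ}; 2:brurikree {DET,ADJ}; 3:mebau {PREP}; 4:plai {PREP}; 5:traulkgia {DET,CONJ}; 6:zribrilou {ADJ}; 7:vaaloflou {ADV,CONJ}; 8:spaadrai {ADV}; 9:mebau {PREP}; 10:vaaloflou {ADV,CONJ}.
Position 1: DET is ruled out by rule 1; that leaves ADJ.
Position 2: DET is ruled out by rule 4; that leaves ADJ.
Position 5: DET is ruled out by rule 4; that leaves CONJ.
Position 7: CONJ is ruled out by rule 2; that leaves ADV.
Position 10: CONJ is ruled out by rule 2; that leaves ADV.
The only consistent sequence is: ADJ ADJ PREP PREP CONJ ADJ ADV ADV PREP ADV.
Checking: rule 1 ✓; rule 2 ✓; rule 3 ✓; rule 4 ✓.

ADJ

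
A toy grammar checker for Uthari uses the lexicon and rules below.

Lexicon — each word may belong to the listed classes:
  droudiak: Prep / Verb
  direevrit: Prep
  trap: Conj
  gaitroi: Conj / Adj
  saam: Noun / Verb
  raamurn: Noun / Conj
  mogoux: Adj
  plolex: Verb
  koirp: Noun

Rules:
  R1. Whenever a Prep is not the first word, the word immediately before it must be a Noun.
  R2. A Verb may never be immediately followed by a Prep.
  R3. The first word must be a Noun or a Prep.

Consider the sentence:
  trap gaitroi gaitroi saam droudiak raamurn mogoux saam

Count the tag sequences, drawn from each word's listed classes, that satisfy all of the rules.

Candidates per position — 1:trap {Conj}; 2:gaitroi {Conj,Adj}; 3:gaitroi {Conj,Adj}; 4:saam {Noun,Verb}; 5:droudiak {Prep,Verb}; 6:raamurn {Noun,Conj}; 7:mogoux {Adj}; 8:saam {Noun,Verb}.
There are 64 candidate sequences in total.
Rule 3 cannot be satisfied by any choice of tags from the lexicon.
So there is no consistent tagging.
Count = 0.

0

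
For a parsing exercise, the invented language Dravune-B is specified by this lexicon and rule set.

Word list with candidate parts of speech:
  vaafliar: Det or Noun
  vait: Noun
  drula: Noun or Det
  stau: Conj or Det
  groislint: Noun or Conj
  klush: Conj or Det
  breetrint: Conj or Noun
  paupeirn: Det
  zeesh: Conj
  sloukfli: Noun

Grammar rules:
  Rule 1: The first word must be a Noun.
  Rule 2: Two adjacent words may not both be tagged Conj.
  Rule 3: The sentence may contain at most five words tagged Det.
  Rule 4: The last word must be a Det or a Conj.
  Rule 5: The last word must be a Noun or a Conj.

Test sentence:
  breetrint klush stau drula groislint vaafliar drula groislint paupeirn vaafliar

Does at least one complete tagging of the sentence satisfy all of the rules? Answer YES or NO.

NO

Candidates per position — 1:breetrint {Conj,Noun}; 2:klush {Conj,Det}; 3:stau {Conj,Det}; 4:drula {Noun,Det}; 5:groislint {Noun,Conj}; 6:vaafliar {Det,Noun}; 7:drula {Noun,Det}; 8:groislint {Noun,Conj}; 9:paupeirn {Det}; 10:vaafliar {Det,Noun}.
Every candidate sequence violates at least one rule; no consistent tagging exists.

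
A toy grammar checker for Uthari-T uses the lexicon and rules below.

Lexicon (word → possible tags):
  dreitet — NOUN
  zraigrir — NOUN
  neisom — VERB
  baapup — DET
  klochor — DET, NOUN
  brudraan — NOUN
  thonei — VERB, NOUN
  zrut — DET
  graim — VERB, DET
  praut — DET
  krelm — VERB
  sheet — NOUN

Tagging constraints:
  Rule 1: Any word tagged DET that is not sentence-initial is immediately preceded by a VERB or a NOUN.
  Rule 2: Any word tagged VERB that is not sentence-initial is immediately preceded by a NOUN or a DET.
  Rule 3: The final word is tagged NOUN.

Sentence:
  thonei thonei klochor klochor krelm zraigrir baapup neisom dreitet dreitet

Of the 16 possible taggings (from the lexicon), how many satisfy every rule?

9

Candidates per position — 1:thonei {VERB,NOUN}; 2:thonei {VERB,NOUN}; 3:klochor {DET,NOUN}; 4:klochor {DET,NOUN}; 5:krelm {VERB}; 6:zraigrir {NOUN}; 7:baapup {DET}; 8:neisom {VERB}; 9:dreitet {NOUN}; 10:dreitet {NOUN}.
There are 16 candidate sequences in total.
Checking each against the rules leaves 9 sequences.
Count = 9.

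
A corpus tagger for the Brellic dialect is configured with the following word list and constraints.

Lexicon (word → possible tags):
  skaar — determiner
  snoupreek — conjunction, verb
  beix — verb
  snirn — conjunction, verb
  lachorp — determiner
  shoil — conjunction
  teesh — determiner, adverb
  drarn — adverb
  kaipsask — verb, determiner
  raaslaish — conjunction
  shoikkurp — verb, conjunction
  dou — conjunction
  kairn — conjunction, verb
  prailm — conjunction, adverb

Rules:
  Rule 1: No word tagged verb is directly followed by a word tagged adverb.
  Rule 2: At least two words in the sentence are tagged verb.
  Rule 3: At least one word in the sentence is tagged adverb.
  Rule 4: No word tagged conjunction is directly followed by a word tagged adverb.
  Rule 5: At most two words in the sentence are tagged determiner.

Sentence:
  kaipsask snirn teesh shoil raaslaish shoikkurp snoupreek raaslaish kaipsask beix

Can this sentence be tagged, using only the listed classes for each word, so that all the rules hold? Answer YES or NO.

NO

Candidates per position — 1:kaipsask {verb,determiner}; 2:snirn {conjunction,verb}; 3:teesh {determiner,adverb}; 4:shoil {conjunction}; 5:raaslaish {conjunction}; 6:shoikkurp {verb,conjunction}; 7:snoupreek {conjunction,verb}; 8:raaslaish {conjunction}; 9:kaipsask {verb,determiner}; 10:beix {verb}.
Every candidate sequence violates at least one rule; no consistent tagging exists.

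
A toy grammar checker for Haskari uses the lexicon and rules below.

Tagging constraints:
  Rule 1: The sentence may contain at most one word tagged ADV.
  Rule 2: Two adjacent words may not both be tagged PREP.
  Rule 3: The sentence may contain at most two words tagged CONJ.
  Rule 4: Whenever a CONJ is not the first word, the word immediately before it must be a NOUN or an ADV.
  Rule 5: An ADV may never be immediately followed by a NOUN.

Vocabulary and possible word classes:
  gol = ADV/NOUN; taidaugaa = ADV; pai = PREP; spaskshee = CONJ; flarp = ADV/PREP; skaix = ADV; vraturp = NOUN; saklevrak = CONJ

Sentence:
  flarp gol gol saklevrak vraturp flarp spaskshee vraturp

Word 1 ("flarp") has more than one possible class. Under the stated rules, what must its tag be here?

Candidates per position — 1:flarp {ADV,PREP}; 2:gol {ADV,NOUN}; 3:gol {ADV,NOUN}; 4:saklevrak {CONJ}; 5:vraturp {NOUN}; 6:flarp {ADV,PREP}; 7:spaskshee {CONJ}; 8:vraturp {NOUN}.
Word 6 cannot be PREP — rule 4 would then fail for every completion. It is ADV.
Word 1 cannot be ADV — rule 1 would then fail for every completion. It is PREP.
Word 2 cannot be ADV — rule 1 would then fail for every completion. It is NOUN.
Word 3 cannot be ADV — rule 1 would then fail for every completion. It is NOUN.
The unique satisfying tagging is: PREP NOUN NOUN CONJ NOUN ADV CONJ NOUN.
Checking: rule 1 ✓; rule 2 ✓; rule 3 ✓; rule 4 ✓; rule 5 ✓.

PREP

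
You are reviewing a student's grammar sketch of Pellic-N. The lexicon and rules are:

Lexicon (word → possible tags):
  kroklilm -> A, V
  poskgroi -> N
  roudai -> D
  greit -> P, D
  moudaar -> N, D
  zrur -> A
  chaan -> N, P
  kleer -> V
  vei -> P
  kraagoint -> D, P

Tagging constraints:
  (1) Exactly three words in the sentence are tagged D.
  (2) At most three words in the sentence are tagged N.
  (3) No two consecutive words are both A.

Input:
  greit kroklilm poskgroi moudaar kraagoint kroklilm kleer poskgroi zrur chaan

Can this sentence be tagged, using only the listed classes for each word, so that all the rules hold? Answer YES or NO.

YES

Candidates per position — 1:greit {P,D}; 2:kroklilm {A,V}; 3:poskgroi {N}; 4:moudaar {N,D}; 5:kraagoint {D,P}; 6:kroklilm {A,V}; 7:kleer {V}; 8:poskgroi {N}; 9:zrur {A}; 10:chaan {N,P}.
One satisfying assignment: D A N D D A V N A P.
Verifying each rule — rule 1 satisfied; rule 2 satisfied; rule 3 satisfied.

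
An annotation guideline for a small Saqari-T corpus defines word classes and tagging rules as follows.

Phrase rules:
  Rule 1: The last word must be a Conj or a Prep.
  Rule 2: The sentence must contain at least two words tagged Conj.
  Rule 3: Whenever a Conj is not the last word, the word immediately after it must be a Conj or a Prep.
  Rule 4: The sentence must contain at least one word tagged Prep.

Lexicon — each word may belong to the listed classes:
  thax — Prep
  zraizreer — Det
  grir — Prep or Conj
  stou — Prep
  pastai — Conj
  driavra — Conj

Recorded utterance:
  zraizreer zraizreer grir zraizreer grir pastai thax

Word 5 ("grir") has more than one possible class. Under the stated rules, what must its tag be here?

Conj

Candidates per position — 1:zraizreer {Det}; 2:zraizreer {Det}; 3:grir {Prep,Conj}; 4:zraizreer {Det}; 5:grir {Prep,Conj}; 6:pastai {Conj}; 7:thax {Prep}.
Position 3: Conj is ruled out by rule 3; that leaves Prep.
Position 5: Prep is ruled out by rule 2; that leaves Conj.
That leaves exactly one tagging: Det Det Prep Det Conj Conj Prep.
Rule-by-rule: rule 1 ok; rule 2 ok; rule 3 ok; rule 4 ok.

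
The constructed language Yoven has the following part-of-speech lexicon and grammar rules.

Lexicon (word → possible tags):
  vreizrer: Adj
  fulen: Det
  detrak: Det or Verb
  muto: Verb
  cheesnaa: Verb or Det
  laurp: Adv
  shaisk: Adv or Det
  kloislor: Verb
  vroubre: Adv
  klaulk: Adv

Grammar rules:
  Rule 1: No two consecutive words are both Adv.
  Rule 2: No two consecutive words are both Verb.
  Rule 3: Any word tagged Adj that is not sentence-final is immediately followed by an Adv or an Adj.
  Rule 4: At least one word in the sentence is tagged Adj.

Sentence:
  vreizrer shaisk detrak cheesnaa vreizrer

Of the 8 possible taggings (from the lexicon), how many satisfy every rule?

3

Candidates per position — 1:vreizrer {Adj}; 2:shaisk {Adv,Det}; 3:detrak {Det,Verb}; 4:cheesnaa {Verb,Det}; 5:vreizrer {Adj}.
There are 8 candidate sequences in total.
The sequences that satisfy every rule: Adj Adv Det Verb Adj; Adj Adv Det Det Adj; Adj Adv Verb Det Adj.
Count = 3.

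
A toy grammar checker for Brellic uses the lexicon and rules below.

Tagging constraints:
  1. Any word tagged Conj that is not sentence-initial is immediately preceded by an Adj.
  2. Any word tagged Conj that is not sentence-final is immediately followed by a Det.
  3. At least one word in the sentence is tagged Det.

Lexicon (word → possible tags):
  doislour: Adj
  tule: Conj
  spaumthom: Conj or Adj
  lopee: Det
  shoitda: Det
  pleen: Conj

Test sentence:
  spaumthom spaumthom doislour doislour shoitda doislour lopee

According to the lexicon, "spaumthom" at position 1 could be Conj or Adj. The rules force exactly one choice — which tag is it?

Adj

Candidates per position — 1:spaumthom {Conj,Adj}; 2:spaumthom {Conj,Adj}; 3:doislour {Adj}; 4:doislour {Adj}; 5:shoitda {Det}; 6:doislour {Adj}; 7:lopee {Det}.
At position 1, choosing Conj makes rule 2 impossible to satisfy; hence Adj.
At position 2, choosing Conj makes rule 2 impossible to satisfy; hence Adj.
The unique satisfying tagging is: Adj Adj Adj Adj Det Adj Det.
Check: rule 1 ok; rule 2 ok; rule 3 ok.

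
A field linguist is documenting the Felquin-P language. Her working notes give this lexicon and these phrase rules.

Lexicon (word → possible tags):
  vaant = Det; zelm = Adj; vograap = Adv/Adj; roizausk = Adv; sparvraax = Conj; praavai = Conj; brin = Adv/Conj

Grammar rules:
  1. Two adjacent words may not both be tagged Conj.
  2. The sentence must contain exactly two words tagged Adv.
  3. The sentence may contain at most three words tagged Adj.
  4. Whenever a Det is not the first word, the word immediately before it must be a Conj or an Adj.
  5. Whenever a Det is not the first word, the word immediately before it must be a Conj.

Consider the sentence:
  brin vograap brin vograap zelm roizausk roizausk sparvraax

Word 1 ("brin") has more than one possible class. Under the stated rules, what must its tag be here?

Candidates per position — 1:brin {Adv,Conj}; 2:vograap {Adv,Adj}; 3:brin {Adv,Conj}; 4:vograap {Adv,Adj}; 5:zelm {Adj}; 6:roizausk {Adv}; 7:roizausk {Adv}; 8:sparvraax {Conj}.
Word 1 cannot be Adv — rule 2 would then fail for every completion. It is Conj.
Word 2 cannot be Adv — rule 2 would then fail for every completion. It is Adj.
Word 3 cannot be Adv — rule 2 would then fail for every completion. It is Conj.
Word 4 cannot be Adv — rule 2 would then fail for every completion. It is Adj.
The unique satisfying tagging is: Conj Adj Conj Adj Adj Adv Adv Conj.
Checking: rule 1 holds; rule 2 holds; rule 3 holds; rule 4 holds; rule 5 holds.

Conj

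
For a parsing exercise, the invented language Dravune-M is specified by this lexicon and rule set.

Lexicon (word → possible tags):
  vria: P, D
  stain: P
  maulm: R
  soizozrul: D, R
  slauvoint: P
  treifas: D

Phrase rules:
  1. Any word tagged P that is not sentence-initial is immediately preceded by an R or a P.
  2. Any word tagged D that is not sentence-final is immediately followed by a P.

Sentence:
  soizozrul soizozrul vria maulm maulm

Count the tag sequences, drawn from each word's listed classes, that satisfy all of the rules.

1

Candidates per position — 1:soizozrul {D,R}; 2:soizozrul {D,R}; 3:vria {P,D}; 4:maulm {R}; 5:maulm {R}.
There are 8 candidate sequences in total.
The sequences that satisfy every rule: R R P R R.
Count = 1.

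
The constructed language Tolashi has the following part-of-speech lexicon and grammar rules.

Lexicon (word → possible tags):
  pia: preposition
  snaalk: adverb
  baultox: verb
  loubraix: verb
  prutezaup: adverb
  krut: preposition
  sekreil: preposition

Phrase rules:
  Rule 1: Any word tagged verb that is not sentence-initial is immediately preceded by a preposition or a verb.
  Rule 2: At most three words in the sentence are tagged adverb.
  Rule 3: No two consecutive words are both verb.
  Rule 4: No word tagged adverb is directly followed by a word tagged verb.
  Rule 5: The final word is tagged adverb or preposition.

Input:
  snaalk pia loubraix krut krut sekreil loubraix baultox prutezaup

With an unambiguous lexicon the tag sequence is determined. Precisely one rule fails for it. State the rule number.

Fixed tagging: adverb preposition verb preposition preposition preposition verb verb adverb.
Rule check: R1 pass, R2 pass, R3 fail, R4 pass, R5 pass.
Only rule 3 fails.

3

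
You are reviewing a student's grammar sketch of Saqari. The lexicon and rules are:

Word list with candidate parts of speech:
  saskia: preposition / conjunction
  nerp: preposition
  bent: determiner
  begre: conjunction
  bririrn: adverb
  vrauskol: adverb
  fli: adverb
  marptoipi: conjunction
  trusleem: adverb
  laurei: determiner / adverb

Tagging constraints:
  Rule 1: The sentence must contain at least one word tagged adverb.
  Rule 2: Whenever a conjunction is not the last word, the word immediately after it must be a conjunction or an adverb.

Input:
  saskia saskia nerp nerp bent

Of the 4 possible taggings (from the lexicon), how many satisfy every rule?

Candidates per position — 1:saskia {preposition,conjunction}; 2:saskia {preposition,conjunction}; 3:nerp {preposition}; 4:nerp {preposition}; 5:bent {determiner}.
There are 4 candidate sequences in total.
Rule 1 cannot be satisfied by any choice of tags from the lexicon.
So there is no consistent tagging.
Count = 0.

0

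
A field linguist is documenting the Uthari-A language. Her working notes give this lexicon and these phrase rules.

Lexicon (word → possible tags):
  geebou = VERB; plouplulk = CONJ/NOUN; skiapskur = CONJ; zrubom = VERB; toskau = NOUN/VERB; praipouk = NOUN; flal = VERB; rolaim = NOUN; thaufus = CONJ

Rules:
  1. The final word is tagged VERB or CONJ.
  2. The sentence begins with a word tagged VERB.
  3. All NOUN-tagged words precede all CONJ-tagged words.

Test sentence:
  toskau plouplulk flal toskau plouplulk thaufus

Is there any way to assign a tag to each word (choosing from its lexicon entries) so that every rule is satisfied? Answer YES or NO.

Candidates per position — 1:toskau {NOUN,VERB}; 2:plouplulk {CONJ,NOUN}; 3:flal {VERB}; 4:toskau {NOUN,VERB}; 5:plouplulk {CONJ,NOUN}; 6:thaufus {CONJ}.
One satisfying assignment: VERB CONJ VERB VERB CONJ CONJ.
Verifying each rule — rule 1 holds; rule 2 holds; rule 3 holds.

YES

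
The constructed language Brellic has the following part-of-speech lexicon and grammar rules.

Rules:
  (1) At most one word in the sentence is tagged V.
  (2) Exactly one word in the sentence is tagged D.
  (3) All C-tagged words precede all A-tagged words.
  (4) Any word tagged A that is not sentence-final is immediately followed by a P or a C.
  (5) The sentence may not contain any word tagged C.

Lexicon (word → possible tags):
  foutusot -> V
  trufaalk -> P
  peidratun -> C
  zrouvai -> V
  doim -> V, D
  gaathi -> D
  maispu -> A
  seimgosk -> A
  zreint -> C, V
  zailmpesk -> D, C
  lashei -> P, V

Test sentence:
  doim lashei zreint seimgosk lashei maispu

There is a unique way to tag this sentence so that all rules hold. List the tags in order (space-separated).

Candidates per position — 1:doim {V,D}; 2:lashei {P,V}; 3:zreint {C,V}; 4:seimgosk {A}; 5:lashei {P,V}; 6:maispu {A}.
Position 1: V is ruled out by rule 2; that leaves D.
Position 3: C is ruled out by rule 5; that leaves V.
Position 5: V is ruled out by rule 1; that leaves P.
Position 2: V is ruled out by rule 1; that leaves P.
That leaves exactly one tagging: D P V A P A.
Check: rule 1 ok; rule 2 ok; rule 3 ok; rule 4 ok; rule 5 ok.

D P V A P A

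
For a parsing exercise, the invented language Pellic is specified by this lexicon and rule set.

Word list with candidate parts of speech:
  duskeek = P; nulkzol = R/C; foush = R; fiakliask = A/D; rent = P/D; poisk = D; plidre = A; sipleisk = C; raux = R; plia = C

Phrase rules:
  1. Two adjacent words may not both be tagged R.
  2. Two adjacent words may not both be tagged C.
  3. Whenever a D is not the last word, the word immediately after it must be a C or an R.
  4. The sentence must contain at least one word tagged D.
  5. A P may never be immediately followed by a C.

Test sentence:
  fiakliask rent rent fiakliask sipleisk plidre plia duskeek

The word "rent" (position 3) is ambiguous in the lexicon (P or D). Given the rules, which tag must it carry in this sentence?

P

Candidates per position — 1:fiakliask {A,D}; 2:rent {P,D}; 3:rent {P,D}; 4:fiakliask {A,D}; 5:sipleisk {C}; 6:plidre {A}; 7:plia {C}; 8:duskeek {P}.
Word 1 cannot be D — rule 3 would then fail for every completion. It is A.
Word 2 cannot be D — rule 3 would then fail for every completion. It is P.
Word 3 cannot be D — rule 3 would then fail for every completion. It is P.
Word 4 cannot be A — rule 4 would then fail for every completion. It is D.
The unique satisfying tagging is: A P P D C A C P.
Verifying each rule — rule 1 ok; rule 2 ok; rule 3 ok; rule 4 ok; rule 5 ok.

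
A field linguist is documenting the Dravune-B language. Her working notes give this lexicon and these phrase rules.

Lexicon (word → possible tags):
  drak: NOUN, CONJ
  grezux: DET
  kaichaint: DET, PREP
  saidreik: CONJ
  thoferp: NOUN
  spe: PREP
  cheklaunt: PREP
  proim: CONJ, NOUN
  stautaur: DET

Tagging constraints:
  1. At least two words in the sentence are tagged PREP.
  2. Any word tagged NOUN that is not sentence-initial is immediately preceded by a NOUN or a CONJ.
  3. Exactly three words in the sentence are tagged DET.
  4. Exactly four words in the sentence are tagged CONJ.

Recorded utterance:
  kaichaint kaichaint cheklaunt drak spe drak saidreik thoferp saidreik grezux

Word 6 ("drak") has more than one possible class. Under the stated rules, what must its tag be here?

Candidates per position — 1:kaichaint {DET,PREP}; 2:kaichaint {DET,PREP}; 3:cheklaunt {PREP}; 4:drak {NOUN,CONJ}; 5:spe {PREP}; 6:drak {NOUN,CONJ}; 7:saidreik {CONJ}; 8:thoferp {NOUN}; 9:saidreik {CONJ}; 10:grezux {DET}.
Position 1: tagging it PREP would leave rule 3 unsatisfiable, so it must be DET.
Position 2: tagging it PREP would leave rule 3 unsatisfiable, so it must be DET.
Position 4: tagging it NOUN would leave rule 2 unsatisfiable, so it must be CONJ.
Position 6: tagging it NOUN would leave rule 2 unsatisfiable, so it must be CONJ.
So the tagging must be: DET DET PREP CONJ PREP CONJ CONJ NOUN CONJ DET.
Rule-by-rule: rule 1 satisfied; rule 2 satisfied; rule 3 satisfied; rule 4 satisfied.

CONJ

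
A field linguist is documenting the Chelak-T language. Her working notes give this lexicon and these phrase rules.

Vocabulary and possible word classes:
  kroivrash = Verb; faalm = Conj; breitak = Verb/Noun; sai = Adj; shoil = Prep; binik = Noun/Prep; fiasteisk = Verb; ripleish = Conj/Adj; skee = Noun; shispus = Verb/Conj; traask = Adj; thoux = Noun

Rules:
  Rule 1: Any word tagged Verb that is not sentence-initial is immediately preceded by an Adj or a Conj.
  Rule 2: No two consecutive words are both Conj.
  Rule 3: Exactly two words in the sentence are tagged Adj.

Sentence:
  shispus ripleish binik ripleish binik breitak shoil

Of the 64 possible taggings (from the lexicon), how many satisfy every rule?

Candidates per position — 1:shispus {Verb,Conj}; 2:ripleish {Conj,Adj}; 3:binik {Noun,Prep}; 4:ripleish {Conj,Adj}; 5:binik {Noun,Prep}; 6:breitak {Verb,Noun}; 7:shoil {Prep}.
There are 64 candidate sequences in total.
Checking each against the rules leaves 8 sequences.
Count = 8.

8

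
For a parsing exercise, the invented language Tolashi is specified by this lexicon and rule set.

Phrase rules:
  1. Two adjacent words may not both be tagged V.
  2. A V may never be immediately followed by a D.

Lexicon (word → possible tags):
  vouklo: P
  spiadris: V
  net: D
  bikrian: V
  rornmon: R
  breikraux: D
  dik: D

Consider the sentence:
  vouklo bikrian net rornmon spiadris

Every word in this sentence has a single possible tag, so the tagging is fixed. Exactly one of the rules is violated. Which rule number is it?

Fixed tagging: P V D R V.
Rule check: R1 ok, R2 fails.
Only rule 2 fails.

2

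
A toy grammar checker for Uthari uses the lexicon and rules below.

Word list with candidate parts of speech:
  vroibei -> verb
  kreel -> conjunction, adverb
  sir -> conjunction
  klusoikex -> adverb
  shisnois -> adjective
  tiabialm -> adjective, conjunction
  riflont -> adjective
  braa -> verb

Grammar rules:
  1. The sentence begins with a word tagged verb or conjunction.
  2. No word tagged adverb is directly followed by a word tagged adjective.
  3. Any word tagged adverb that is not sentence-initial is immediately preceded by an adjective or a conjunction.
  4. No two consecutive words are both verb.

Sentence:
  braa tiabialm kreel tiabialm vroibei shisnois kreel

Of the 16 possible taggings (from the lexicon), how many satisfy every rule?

12

Candidates per position — 1:braa {verb}; 2:tiabialm {adjective,conjunction}; 3:kreel {conjunction,adverb}; 4:tiabialm {adjective,conjunction}; 5:vroibei {verb}; 6:shisnois {adjective}; 7:kreel {conjunction,adverb}.
There are 16 candidate sequences in total.
Checking each against the rules leaves 12 sequences.
Count = 12.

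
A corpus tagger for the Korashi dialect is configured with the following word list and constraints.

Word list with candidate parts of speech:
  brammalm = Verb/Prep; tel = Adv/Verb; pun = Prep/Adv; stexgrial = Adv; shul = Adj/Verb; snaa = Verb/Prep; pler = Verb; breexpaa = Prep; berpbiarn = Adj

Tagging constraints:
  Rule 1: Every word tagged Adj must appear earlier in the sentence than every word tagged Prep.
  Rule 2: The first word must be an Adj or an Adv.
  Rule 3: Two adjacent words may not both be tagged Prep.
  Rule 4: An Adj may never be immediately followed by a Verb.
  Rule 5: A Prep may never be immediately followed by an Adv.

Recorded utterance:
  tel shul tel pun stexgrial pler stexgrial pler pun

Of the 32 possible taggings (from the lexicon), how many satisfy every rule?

6

Candidates per position — 1:tel {Adv,Verb}; 2:shul {Adj,Verb}; 3:tel {Adv,Verb}; 4:pun {Prep,Adv}; 5:stexgrial {Adv}; 6:pler {Verb}; 7:stexgrial {Adv}; 8:pler {Verb}; 9:pun {Prep,Adv}.
There are 32 candidate sequences in total.
Checking each against the rules leaves 6 sequences.
Count = 6.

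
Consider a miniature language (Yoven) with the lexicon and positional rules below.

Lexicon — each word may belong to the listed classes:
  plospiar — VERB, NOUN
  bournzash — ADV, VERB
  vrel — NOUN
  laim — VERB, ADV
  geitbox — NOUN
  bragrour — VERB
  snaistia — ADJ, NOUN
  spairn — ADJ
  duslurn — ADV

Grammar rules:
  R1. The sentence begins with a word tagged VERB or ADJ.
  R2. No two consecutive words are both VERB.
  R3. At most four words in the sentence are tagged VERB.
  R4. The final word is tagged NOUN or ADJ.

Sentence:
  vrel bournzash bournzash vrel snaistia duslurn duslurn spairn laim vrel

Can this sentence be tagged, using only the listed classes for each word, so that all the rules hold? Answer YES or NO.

Candidates per position — 1:vrel {NOUN}; 2:bournzash {ADV,VERB}; 3:bournzash {ADV,VERB}; 4:vrel {NOUN}; 5:snaistia {ADJ,NOUN}; 6:duslurn {ADV}; 7:duslurn {ADV}; 8:spairn {ADJ}; 9:laim {VERB,ADV}; 10:vrel {NOUN}.
Rule 1 cannot be satisfied by any choice of tags from the lexicon.
So there is no consistent tagging.

NO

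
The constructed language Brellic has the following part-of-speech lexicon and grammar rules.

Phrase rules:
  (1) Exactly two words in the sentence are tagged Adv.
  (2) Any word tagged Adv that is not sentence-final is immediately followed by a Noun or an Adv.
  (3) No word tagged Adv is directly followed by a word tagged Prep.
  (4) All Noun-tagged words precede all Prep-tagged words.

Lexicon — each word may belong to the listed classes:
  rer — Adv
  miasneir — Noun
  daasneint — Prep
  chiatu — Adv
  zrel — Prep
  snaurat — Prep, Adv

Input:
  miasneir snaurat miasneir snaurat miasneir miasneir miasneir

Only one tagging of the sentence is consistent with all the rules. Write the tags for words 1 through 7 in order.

Noun Adv Noun Adv Noun Noun Noun

Candidates per position — 1:miasneir {Noun}; 2:snaurat {Prep,Adv}; 3:miasneir {Noun}; 4:snaurat {Prep,Adv}; 5:miasneir {Noun}; 6:miasneir {Noun}; 7:miasneir {Noun}.
Position 2: Prep is ruled out by rule 1; that leaves Adv.
Position 4: Prep is ruled out by rule 1; that leaves Adv.
The unique satisfying tagging is: Noun Adv Noun Adv Noun Noun Noun.
Check: rule 1 satisfied; rule 2 satisfied; rule 3 satisfied; rule 4 satisfied.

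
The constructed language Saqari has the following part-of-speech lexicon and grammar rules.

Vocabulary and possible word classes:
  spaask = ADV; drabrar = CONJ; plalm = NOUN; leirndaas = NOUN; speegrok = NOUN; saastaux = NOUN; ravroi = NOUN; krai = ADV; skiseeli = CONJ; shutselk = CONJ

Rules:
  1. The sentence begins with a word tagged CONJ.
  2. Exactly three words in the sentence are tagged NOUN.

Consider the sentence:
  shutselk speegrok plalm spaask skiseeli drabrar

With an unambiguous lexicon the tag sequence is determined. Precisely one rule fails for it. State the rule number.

2

Fixed tagging: CONJ NOUN NOUN ADV CONJ CONJ.
Rule check: R1 holds, R2 violated.
Only rule 2 fails.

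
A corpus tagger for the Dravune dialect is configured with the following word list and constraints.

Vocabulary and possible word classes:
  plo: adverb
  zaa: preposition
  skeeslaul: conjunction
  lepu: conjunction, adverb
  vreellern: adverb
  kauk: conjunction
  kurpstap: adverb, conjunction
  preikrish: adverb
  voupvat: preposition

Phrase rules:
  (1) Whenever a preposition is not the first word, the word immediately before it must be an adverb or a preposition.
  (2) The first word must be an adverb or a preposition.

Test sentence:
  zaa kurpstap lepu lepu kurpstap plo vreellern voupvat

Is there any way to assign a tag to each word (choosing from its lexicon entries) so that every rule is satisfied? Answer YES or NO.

YES

Candidates per position — 1:zaa {preposition}; 2:kurpstap {adverb,conjunction}; 3:lepu {conjunction,adverb}; 4:lepu {conjunction,adverb}; 5:kurpstap {adverb,conjunction}; 6:plo {adverb}; 7:vreellern {adverb}; 8:voupvat {preposition}.
One satisfying assignment: preposition adverb conjunction conjunction adverb adverb adverb preposition.
Verifying each rule — rule 1 holds; rule 2 holds.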